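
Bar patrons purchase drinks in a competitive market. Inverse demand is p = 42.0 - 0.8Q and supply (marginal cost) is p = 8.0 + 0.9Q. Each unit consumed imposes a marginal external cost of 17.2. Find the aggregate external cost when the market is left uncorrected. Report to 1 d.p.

344.0

Market equilibrium (private): 8.0 + 0.9Q = 42.0 - 0.8Q → Q_m = 20.0000.
Total external cost = MEC × Q_m = 17.2 × 20.0000 = 344.0000.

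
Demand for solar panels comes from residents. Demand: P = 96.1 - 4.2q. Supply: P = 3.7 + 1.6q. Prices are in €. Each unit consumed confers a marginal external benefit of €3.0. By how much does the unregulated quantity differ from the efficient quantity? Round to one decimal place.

0.5 units

Market equilibrium (private): 3.7 + 1.6q = 96.1 - 4.2q → q_m = 15.9310.
Social marginal benefit = demand + MEB = 99.1 - 4.2q.
Set SMB = MC: 99.1 - 4.2q = 3.7 + 1.6q → q* = 16.4483.
Gap = |15.9310 − 16.4483| = 0.5173.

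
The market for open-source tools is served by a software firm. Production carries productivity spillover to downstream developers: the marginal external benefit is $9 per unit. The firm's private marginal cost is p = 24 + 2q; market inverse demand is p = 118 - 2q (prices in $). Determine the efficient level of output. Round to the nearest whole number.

q* = 26

Social marginal cost = private MC − MEB = 15 + 2q.
Set SMC = demand: 15 + 2q = 118 - 2q → q* = 25.7500.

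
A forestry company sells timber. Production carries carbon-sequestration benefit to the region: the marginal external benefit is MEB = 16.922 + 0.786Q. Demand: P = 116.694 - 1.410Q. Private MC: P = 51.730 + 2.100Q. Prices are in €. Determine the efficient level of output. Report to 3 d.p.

Q* = 30.061

Social marginal cost = private MC − MEB = 34.808 + 1.314Q.
Set SMC = demand: 34.808 + 1.314Q = 116.694 - 1.410Q → Q* = 30.0609.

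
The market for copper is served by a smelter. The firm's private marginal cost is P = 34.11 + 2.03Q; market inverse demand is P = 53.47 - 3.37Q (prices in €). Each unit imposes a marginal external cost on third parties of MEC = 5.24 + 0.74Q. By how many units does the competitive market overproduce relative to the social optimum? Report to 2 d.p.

1.29 units

Market equilibrium (private): 34.11 + 2.03Q = 53.47 - 3.37Q → Q_m = 3.5852.
Social marginal cost = private MC + MEC = 39.35 + 2.77Q.
Set SMC = demand: 39.35 + 2.77Q = 53.47 - 3.37Q → Q* = 2.2997.
Gap = |3.5852 − 2.2997| = 1.2855.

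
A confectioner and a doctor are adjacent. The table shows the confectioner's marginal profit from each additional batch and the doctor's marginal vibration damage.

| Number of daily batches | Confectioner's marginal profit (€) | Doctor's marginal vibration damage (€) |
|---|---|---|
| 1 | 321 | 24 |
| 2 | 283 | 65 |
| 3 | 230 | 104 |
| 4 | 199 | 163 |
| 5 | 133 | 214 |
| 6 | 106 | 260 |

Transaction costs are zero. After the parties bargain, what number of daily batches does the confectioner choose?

4

Bargaining reaches the level where marginal profit last exceeds marginal vibration damage.
That holds through level 4 (199 ≥ 163) but not at 5 (133 < 214).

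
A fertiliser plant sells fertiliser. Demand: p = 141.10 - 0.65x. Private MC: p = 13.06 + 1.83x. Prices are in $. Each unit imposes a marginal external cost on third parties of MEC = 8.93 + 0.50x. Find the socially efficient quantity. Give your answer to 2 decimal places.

Social marginal cost = private MC + MEC = 21.99 + 2.33x.
Set SMC = demand: 21.99 + 2.33x = 141.10 - 0.65x → x* = 39.9698.

x* = 39.97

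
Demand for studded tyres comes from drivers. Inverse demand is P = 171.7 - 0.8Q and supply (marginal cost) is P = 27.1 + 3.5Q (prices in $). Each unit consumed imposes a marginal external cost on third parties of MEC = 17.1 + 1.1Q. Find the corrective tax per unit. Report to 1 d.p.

tax = $43.1 per unit

Social marginal benefit = demand − MEC = 154.6 - 1.9Q.
Set SMB = MC: 154.6 - 1.9Q = 27.1 + 3.5Q → Q* = 23.6111.
The Pigouvian tax equals MEC at Q*: 17.1 + 1.1×23.6111 = 43.0722.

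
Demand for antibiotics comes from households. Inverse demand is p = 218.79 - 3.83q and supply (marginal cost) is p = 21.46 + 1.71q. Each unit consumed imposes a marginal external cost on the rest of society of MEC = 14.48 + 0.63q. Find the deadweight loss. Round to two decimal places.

Market equilibrium (private): 21.46 + 1.71q = 218.79 - 3.83q → q_m = 35.6191.
Social marginal benefit = demand − MEC = 204.31 - 4.46q.
Set SMB = MC: 204.31 - 4.46q = 21.46 + 1.71q → q* = 29.6353.
Height of the DWL triangle at q_m is MC(q_m) − SMB(q_m) = MEC(q_m) = 36.9201.
DWL = ½ × 5.9838 × 36.9201 = 110.4612.

DWL = 110.46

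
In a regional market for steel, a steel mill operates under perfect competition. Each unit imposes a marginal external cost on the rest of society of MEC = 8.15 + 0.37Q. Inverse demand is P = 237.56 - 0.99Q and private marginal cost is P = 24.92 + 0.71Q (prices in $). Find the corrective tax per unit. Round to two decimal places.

Social marginal cost = private MC + MEC = 33.07 + 1.08Q.
Set SMC = demand: 33.07 + 1.08Q = 237.56 - 0.99Q → Q* = 98.7874.
The Pigouvian tax equals MEC at Q*: 8.15 + 0.37×98.7874 = 44.7013.

tax = $44.70 per unit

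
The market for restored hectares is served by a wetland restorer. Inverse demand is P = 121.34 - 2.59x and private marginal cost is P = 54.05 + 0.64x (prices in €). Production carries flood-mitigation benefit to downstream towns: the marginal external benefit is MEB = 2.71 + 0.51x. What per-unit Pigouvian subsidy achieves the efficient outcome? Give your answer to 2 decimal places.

Social marginal cost = private MC − MEB = 51.34 + 0.13x.
Set SMC = demand: 51.34 + 0.13x = 121.34 - 2.59x → x* = 25.7353.
The Pigouvian subsidy equals MEB at x*: 2.71 + 0.51×25.7353 = 15.8350.

subsidy = €15.84 per unit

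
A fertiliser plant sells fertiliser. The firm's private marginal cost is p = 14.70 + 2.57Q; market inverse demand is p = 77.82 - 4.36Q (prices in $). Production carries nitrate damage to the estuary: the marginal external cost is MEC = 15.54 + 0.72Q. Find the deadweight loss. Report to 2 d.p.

Market equilibrium (private): 14.70 + 2.57Q = 77.82 - 4.36Q → Q_m = 9.1082.
Social marginal cost = private MC + MEC = 30.24 + 3.29Q.
Set SMC = demand: 30.24 + 3.29Q = 77.82 - 4.36Q → Q* = 6.2196.
The welfare-loss triangle has base |Q_m − Q*| and height MEC(Q_m) (the vertical gap between SMC and demand is zero at Q* and MEC at Q_m).
DWL = ½ × 2.8886 × 22.0979 = 31.9160.

DWL = $31.92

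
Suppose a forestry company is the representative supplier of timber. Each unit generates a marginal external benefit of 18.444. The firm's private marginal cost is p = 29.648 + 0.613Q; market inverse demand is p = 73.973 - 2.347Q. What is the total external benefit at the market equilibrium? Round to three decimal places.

Market equilibrium (private): 29.648 + 0.613Q = 73.973 - 2.347Q → Q_m = 14.9747.
Total external benefit = MEB × Q_m = 18.444 × 14.9747 = 276.1934.

276.193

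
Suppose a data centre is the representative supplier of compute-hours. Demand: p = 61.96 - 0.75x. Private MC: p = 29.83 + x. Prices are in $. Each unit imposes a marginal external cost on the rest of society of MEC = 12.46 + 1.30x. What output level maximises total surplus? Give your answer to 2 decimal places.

Social marginal cost = private MC + MEC = 42.29 + 2.30x.
Set SMC = demand: 42.29 + 2.30x = 61.96 - 0.75x → x* = 6.4492.

x* = 6.45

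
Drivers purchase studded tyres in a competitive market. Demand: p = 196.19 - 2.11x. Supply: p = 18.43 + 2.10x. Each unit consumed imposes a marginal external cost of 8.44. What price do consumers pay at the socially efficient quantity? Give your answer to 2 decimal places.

P = 111.33

Social marginal benefit = demand − MEC = 187.75 - 2.11x.
Set SMB = MC: 187.75 - 2.11x = 18.43 + 2.10x → x* = 40.2185.
Consumer price on the demand curve at x*: 196.19 − 2.11×40.2185 = 111.3290.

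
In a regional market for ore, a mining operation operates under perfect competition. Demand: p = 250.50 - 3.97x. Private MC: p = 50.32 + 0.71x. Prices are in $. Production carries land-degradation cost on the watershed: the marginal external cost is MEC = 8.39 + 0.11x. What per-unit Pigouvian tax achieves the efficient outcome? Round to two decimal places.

tax = $12.79 per unit

Social marginal cost = private MC + MEC = 58.71 + 0.82x.
Set SMC = demand: 58.71 + 0.82x = 250.50 - 3.97x → x* = 40.0397.
The Pigouvian tax equals MEC at x*: 8.39 + 0.11×40.0397 = 12.7944.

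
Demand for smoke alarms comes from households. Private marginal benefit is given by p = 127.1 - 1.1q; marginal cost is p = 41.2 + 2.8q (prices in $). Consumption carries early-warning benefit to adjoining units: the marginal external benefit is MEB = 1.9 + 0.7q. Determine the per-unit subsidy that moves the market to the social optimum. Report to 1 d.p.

subsidy = $21.1 per unit

Social marginal benefit = demand + MEB = 129.0 - 0.4q.
Set SMB = MC: 129.0 - 0.4q = 41.2 + 2.8q → q* = 27.4375.
The Pigouvian subsidy equals MEB at q*: 1.9 + 0.7×27.4375 = 21.1063.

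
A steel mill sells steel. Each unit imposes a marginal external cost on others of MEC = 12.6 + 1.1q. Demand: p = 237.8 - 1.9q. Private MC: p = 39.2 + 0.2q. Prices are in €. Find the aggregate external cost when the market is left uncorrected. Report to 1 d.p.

€6110.7

Market equilibrium (private): 39.2 + 0.2q = 237.8 - 1.9q → q_m = 94.5714.
Total external cost = ∫₀^{q_m} (12.6 + 1.1q) dq = 12.6×94.5714 + ½×1.1×94.5714² = 6110.6620.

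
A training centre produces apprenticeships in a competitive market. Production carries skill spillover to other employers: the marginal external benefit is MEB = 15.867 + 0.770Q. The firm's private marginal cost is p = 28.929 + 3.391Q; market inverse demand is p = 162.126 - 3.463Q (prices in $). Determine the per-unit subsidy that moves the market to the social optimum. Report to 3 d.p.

Social marginal cost = private MC − MEB = 13.062 + 2.621Q.
Set SMC = demand: 13.062 + 2.621Q = 162.126 - 3.463Q → Q* = 24.5010.
The Pigouvian subsidy equals MEB at Q*: 15.867 + 0.770×24.5010 = 34.7328.

subsidy = $34.733 per unit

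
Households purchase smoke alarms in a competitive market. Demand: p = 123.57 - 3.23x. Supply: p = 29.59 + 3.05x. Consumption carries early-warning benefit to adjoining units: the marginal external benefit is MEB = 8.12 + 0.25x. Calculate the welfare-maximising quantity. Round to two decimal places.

x* = 16.93

Social marginal benefit = demand + MEB = 131.69 - 2.98x.
Set SMB = MC: 131.69 - 2.98x = 29.59 + 3.05x → x* = 16.9320.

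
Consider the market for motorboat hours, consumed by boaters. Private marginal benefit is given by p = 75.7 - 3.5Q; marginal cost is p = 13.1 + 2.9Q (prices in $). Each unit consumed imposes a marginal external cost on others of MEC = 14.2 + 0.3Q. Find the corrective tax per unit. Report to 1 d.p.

tax = $16.4 per unit

Social marginal benefit = demand − MEC = 61.5 - 3.8Q.
Set SMB = MC: 61.5 - 3.8Q = 13.1 + 2.9Q → Q* = 7.2239.
The Pigouvian tax equals MEC at Q*: 14.2 + 0.3×7.2239 = 16.3672.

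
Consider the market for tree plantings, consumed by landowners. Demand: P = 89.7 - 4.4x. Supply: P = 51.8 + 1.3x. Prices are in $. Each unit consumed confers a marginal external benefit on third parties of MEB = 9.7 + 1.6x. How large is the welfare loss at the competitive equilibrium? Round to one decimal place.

Market equilibrium (private): 51.8 + 1.3x = 89.7 - 4.4x → x_m = 6.6491.
Social marginal benefit = demand + MEB = 99.4 - 2.8x.
Set SMB = MC: 99.4 - 2.8x = 51.8 + 1.3x → x* = 11.6098.
The loss is the area between SMB and MC from x* to x_m; with linear curves that's a triangle of height MEB(x_m).
DWL = ½ × 4.9607 × 20.3386 = 50.4468.

DWL = $50.4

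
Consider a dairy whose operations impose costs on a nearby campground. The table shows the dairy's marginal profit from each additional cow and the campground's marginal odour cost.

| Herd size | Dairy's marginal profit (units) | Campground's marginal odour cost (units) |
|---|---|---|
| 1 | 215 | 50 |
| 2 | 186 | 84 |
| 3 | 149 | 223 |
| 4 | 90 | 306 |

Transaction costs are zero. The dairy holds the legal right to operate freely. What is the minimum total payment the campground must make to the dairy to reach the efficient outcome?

239

Left alone the dairy would choose level 4 (marginal profit stays positive).
Efficient level: k* = 2 (marginal profit ≥ marginal odour cost through 2).
The campground must at least cover the dairy's forgone profit from cutting 4→2: 149 + 90 = 239.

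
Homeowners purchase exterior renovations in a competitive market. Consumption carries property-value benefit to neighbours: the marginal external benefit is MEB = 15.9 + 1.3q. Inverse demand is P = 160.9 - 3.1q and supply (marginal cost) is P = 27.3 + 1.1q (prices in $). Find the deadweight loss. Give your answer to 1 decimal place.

Market equilibrium (private): 27.3 + 1.1q = 160.9 - 3.1q → q_m = 31.8095.
Social marginal benefit = demand + MEB = 176.8 - 1.8q.
Set SMB = MC: 176.8 - 1.8q = 27.3 + 1.1q → q* = 51.5517.
Between q* and q_m the wedge SMB − MC runs linearly from 0 to MEB(q_m), so the loss is a triangle.
DWL = ½ × 19.7422 × 57.2524 = 565.1442.

DWL = $565.1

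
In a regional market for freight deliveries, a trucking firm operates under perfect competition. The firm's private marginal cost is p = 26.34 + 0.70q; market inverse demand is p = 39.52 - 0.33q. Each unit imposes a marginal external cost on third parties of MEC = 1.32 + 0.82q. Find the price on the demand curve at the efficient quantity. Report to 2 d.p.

Social marginal cost = private MC + MEC = 27.66 + 1.52q.
Set SMC = demand: 27.66 + 1.52q = 39.52 - 0.33q → q* = 6.4108.
Consumer price on the demand curve at q*: 39.52 − 0.33×6.4108 = 37.4044.

P = 37.40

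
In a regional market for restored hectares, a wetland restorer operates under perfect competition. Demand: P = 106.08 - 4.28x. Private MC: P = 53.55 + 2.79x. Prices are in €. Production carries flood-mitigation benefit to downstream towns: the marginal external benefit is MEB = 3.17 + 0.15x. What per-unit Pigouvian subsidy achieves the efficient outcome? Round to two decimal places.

subsidy = €4.38 per unit

Social marginal cost = private MC − MEB = 50.38 + 2.64x.
Set SMC = demand: 50.38 + 2.64x = 106.08 - 4.28x → x* = 8.0491.
The Pigouvian subsidy equals MEB at x*: 3.17 + 0.15×8.0491 = 4.3774.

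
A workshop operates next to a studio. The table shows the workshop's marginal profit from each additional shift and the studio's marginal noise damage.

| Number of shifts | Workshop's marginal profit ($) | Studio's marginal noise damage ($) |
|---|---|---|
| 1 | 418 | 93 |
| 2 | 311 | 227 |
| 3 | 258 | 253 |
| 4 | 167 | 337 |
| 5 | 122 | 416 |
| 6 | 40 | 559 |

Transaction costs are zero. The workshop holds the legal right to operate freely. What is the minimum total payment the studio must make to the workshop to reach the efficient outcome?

Left alone the workshop would choose level 6 (marginal profit stays positive).
Efficient level: k* = 3 (marginal profit ≥ marginal noise damage through 3).
The studio must at least cover the workshop's forgone profit from cutting 6→3: 167 + 122 + 40 = 329.

$329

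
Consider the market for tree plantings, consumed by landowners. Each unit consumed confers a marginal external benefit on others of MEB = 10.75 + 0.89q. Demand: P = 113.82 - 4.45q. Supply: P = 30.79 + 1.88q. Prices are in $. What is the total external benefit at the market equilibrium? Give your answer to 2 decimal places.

$217.57

Market equilibrium (private): 30.79 + 1.88q = 113.82 - 4.45q → q_m = 13.1169.
Total external benefit = ∫₀^{q_m} (10.75 + 0.89q) dq = 10.75×13.1169 + ½×0.89×13.1169² = 217.5703.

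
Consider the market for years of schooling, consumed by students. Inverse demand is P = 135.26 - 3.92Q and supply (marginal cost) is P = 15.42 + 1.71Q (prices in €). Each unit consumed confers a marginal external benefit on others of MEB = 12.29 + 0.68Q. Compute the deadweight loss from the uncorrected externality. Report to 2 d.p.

DWL = €72.36

Market equilibrium (private): 15.42 + 1.71Q = 135.26 - 3.92Q → Q_m = 21.2860.
Social marginal benefit = demand + MEB = 147.55 - 3.24Q.
Set SMB = MC: 147.55 - 3.24Q = 15.42 + 1.71Q → Q* = 26.6929.
The welfare-loss triangle has base |Q_m − Q*| and height MEB(Q_m) (the vertical gap between SMB and MC is zero at Q* and MEB at Q_m).
DWL = ½ × 5.4069 × 26.7645 = 72.3565.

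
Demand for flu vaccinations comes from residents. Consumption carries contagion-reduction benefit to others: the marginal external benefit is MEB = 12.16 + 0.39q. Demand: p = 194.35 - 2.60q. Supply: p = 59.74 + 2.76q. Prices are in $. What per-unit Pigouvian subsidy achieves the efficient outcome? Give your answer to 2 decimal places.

Social marginal benefit = demand + MEB = 206.51 - 2.21q.
Set SMB = MC: 206.51 - 2.21q = 59.74 + 2.76q → q* = 29.5312.
The Pigouvian subsidy equals MEB at q*: 12.16 + 0.39×29.5312 = 23.6772.

subsidy = $23.68 per unit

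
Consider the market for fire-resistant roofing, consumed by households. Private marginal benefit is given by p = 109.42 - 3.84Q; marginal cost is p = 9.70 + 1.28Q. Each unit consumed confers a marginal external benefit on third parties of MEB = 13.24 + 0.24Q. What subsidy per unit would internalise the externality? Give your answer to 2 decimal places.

subsidy = 18.80 per unit

Social marginal benefit = demand + MEB = 122.66 - 3.60Q.
Set SMB = MC: 122.66 - 3.60Q = 9.70 + 1.28Q → Q* = 23.1475.
The Pigouvian subsidy equals MEB at Q*: 13.24 + 0.24×23.1475 = 18.7954.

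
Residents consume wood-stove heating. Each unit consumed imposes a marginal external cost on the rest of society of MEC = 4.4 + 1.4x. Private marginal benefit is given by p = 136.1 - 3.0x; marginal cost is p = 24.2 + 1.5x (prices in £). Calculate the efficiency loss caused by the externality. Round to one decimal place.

Market equilibrium (private): 24.2 + 1.5x = 136.1 - 3.0x → x_m = 24.8667.
Social marginal benefit = demand − MEC = 131.7 - 4.4x.
Set SMB = MC: 131.7 - 4.4x = 24.2 + 1.5x → x* = 18.2203.
The loss is the area between SMB and MC from x* to x_m; with linear curves that's a triangle of height MEC(x_m).
DWL = ½ × 6.6464 × 39.2133 = 130.3136.

DWL = £130.3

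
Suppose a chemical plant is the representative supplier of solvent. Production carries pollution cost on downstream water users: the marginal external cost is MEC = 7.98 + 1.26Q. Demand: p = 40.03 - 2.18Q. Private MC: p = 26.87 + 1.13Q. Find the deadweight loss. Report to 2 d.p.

DWL = 18.46

Market equilibrium (private): 26.87 + 1.13Q = 40.03 - 2.18Q → Q_m = 3.9758.
Social marginal cost = private MC + MEC = 34.85 + 2.39Q.
Set SMC = demand: 34.85 + 2.39Q = 40.03 - 2.18Q → Q* = 1.1335.
The loss is the area between SMC and demand from Q* to Q_m; with linear curves that's a triangle of height MEC(Q_m).
DWL = ½ × 2.8423 × 12.9895 = 18.4600.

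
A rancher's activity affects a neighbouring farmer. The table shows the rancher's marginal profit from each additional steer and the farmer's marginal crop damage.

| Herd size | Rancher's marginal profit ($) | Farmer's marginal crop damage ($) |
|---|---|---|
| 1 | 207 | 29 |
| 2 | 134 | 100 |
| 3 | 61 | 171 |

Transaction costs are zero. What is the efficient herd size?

Bargaining reaches the level where marginal profit last exceeds marginal crop damage.
That holds through level 2 (134 ≥ 100) but not at 3 (61 < 171).

2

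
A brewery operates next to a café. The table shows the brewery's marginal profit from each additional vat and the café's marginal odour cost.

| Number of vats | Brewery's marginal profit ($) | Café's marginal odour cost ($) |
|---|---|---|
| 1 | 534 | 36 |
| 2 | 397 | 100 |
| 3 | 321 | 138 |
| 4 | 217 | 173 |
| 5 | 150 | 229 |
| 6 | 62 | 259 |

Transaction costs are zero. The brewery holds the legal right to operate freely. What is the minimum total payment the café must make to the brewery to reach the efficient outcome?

Left alone the brewery would choose level 6 (marginal profit stays positive).
Efficient level: k* = 4 (marginal profit ≥ marginal odour cost through 4).
The café must at least cover the brewery's forgone profit from cutting 6→4: 150 + 62 = 212.

$212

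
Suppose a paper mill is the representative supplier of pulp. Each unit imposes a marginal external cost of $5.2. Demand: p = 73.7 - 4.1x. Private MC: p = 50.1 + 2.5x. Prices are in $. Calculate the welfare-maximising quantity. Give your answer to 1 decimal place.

Social marginal cost = private MC + MEC = 55.3 + 2.5x.
Set SMC = demand: 55.3 + 2.5x = 73.7 - 4.1x → x* = 2.7879.

x* = 2.8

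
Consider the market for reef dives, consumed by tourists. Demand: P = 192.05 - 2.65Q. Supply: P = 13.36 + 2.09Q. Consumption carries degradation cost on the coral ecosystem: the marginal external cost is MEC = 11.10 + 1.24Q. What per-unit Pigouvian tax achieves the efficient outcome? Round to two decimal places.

tax = 45.85 per unit

Social marginal benefit = demand − MEC = 180.95 - 3.89Q.
Set SMB = MC: 180.95 - 3.89Q = 13.36 + 2.09Q → Q* = 28.0251.
The Pigouvian tax equals MEC at Q*: 11.10 + 1.24×28.0251 = 45.8511.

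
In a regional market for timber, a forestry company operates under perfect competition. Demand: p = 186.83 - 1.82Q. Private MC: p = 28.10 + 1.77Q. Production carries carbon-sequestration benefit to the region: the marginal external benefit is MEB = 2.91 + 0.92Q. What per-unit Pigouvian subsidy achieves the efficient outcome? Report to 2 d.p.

Social marginal cost = private MC − MEB = 25.19 + 0.85Q.
Set SMC = demand: 25.19 + 0.85Q = 186.83 - 1.82Q → Q* = 60.5393.
The Pigouvian subsidy equals MEB at Q*: 2.91 + 0.92×60.5393 = 58.6062.

subsidy = 58.61 per unit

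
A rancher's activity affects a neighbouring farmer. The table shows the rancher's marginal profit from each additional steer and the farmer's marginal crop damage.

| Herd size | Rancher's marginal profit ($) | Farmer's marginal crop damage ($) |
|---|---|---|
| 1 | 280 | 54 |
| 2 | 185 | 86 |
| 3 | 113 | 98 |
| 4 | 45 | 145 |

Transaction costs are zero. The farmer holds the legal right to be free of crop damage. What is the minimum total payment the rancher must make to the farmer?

$238

Efficient level: marginal profit ≥ marginal crop damage through level 3, so k* = 3.
With the farmer holding the right, the rancher must at least compensate total damage at k*: 54 + 86 + 98 = 238.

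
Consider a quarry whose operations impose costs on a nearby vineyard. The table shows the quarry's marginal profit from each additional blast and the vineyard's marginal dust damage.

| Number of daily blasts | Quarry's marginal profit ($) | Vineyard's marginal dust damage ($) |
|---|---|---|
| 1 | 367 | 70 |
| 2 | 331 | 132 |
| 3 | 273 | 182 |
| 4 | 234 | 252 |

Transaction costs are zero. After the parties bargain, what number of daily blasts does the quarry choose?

3

Bargaining reaches the level where marginal profit last exceeds marginal dust damage.
That holds through level 3 (273 ≥ 182) but not at 4 (234 < 252).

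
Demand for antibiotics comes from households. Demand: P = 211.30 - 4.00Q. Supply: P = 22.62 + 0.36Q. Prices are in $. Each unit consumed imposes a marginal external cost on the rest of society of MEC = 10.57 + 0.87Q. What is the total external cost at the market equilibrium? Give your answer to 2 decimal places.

$1272.06

Market equilibrium (private): 22.62 + 0.36Q = 211.30 - 4.00Q → Q_m = 43.2752.
Total external cost = ∫₀^{Q_m} (10.57 + 0.87Q) dQ = 10.57×43.2752 + ½×0.87×43.2752² = 1272.0620.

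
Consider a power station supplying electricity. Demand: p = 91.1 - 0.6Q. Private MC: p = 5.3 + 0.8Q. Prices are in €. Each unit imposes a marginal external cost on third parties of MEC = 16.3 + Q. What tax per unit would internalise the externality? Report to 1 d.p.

tax = €45.3 per unit

Social marginal cost = private MC + MEC = 21.6 + 1.8Q.
Set SMC = demand: 21.6 + 1.8Q = 91.1 - 0.6Q → Q* = 28.9583.
The Pigouvian tax equals MEC at Q*: 16.3 + 1.0×28.9583 = 45.2583.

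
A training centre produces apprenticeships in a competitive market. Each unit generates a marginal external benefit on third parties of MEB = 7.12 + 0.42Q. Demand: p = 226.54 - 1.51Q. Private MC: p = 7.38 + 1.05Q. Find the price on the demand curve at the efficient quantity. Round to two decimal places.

P = 66.88

Social marginal cost = private MC − MEB = 0.26 + 0.63Q.
Set SMC = demand: 0.26 + 0.63Q = 226.54 - 1.51Q → Q* = 105.7383.
Consumer price on the demand curve at Q*: 226.54 − 1.51×105.7383 = 66.8752.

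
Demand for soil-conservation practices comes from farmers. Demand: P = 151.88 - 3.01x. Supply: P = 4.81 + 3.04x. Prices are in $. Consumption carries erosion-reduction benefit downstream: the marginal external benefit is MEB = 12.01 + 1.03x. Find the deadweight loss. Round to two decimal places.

Market equilibrium (private): 4.81 + 3.04x = 151.88 - 3.01x → x_m = 24.3091.
Social marginal benefit = demand + MEB = 163.89 - 1.98x.
Set SMB = MC: 163.89 - 1.98x = 4.81 + 3.04x → x* = 31.6892.
Between x* and x_m the wedge SMB − MC runs linearly from 0 to MEB(x_m), so the loss is a triangle.
DWL = ½ × 7.3801 × 37.0484 = 136.7104.

DWL = $136.71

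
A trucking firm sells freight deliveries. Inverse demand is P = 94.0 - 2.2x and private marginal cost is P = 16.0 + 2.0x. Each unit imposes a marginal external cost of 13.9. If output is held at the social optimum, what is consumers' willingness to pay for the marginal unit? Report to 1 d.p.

Social marginal cost = private MC + MEC = 29.9 + 2.0x.
Set SMC = demand: 29.9 + 2.0x = 94.0 - 2.2x → x* = 15.2619.
Consumer price on the demand curve at x*: 94.0 − 2.2×15.2619 = 60.4238.

P = 60.4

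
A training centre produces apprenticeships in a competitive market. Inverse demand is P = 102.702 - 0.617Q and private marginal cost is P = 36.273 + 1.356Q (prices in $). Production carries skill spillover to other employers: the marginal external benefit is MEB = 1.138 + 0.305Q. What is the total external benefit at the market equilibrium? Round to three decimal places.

$211.190

Market equilibrium (private): 36.273 + 1.356Q = 102.702 - 0.617Q → Q_m = 33.6690.
Total external benefit = ∫₀^{Q_m} (1.138 + 0.305Q) dQ = 1.138×33.6690 + ½×0.305×33.6690² = 211.1896.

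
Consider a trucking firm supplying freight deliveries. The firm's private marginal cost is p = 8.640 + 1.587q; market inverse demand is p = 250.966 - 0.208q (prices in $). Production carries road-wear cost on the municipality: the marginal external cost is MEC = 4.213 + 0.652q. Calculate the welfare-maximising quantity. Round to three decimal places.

Social marginal cost = private MC + MEC = 12.853 + 2.239q.
Set SMC = demand: 12.853 + 2.239q = 250.966 - 0.208q → q* = 97.3081.

q* = 97.308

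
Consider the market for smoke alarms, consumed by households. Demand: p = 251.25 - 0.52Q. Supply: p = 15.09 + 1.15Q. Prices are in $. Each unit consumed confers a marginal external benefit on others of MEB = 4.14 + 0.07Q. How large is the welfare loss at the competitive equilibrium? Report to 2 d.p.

DWL = $61.59

Market equilibrium (private): 15.09 + 1.15Q = 251.25 - 0.52Q → Q_m = 141.4132.
Social marginal benefit = demand + MEB = 255.39 - 0.45Q.
Set SMB = MC: 255.39 - 0.45Q = 15.09 + 1.15Q → Q* = 150.1875.
Between Q* and Q_m the wedge SMB − MC runs linearly from 0 to MEB(Q_m), so the loss is a triangle.
DWL = ½ × 8.7743 × 14.0389 = 61.5908.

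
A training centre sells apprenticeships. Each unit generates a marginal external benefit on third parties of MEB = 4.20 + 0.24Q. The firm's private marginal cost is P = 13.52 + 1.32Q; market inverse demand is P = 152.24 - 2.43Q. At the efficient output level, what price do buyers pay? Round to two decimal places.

Social marginal cost = private MC − MEB = 9.32 + 1.08Q.
Set SMC = demand: 9.32 + 1.08Q = 152.24 - 2.43Q → Q* = 40.7179.
Consumer price on the demand curve at Q*: 152.24 − 2.43×40.7179 = 53.2955.

P = 53.30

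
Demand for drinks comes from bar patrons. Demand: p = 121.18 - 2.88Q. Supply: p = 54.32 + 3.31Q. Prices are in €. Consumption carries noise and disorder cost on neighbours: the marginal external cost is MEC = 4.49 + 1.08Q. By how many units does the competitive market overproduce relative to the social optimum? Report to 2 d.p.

2.22 units

Market equilibrium (private): 54.32 + 3.31Q = 121.18 - 2.88Q → Q_m = 10.8013.
Social marginal benefit = demand − MEC = 116.69 - 3.96Q.
Set SMB = MC: 116.69 - 3.96Q = 54.32 + 3.31Q → Q* = 8.5791.
Gap = |10.8013 − 8.5791| = 2.2222.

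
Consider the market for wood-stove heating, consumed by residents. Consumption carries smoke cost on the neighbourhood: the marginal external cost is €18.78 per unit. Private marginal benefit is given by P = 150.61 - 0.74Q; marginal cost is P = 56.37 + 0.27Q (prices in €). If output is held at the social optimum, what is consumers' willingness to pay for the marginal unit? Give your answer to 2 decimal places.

Social marginal benefit = demand − MEC = 131.83 - 0.74Q.
Set SMB = MC: 131.83 - 0.74Q = 56.37 + 0.27Q → Q* = 74.7129.
Consumer price on the demand curve at Q*: 150.61 − 0.74×74.7129 = 95.3225.

P = €95.32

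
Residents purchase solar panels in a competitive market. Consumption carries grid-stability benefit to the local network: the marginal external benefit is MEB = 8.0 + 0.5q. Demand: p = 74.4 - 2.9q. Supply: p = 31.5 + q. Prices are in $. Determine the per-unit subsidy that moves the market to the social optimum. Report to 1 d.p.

Social marginal benefit = demand + MEB = 82.4 - 2.4q.
Set SMB = MC: 82.4 - 2.4q = 31.5 + q → q* = 14.9706.
The Pigouvian subsidy equals MEB at q*: 8.0 + 0.5×14.9706 = 15.4853.

subsidy = $15.5 per unit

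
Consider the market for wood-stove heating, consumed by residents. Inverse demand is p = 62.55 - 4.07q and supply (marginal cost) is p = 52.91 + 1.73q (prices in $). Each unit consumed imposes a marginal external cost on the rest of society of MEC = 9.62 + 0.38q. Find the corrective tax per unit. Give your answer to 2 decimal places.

Social marginal benefit = demand − MEC = 52.93 - 4.45q.
Set SMB = MC: 52.93 - 4.45q = 52.91 + 1.73q → q* = 0.0032.
The Pigouvian tax equals MEC at q*: 9.62 + 0.38×0.0032 = 9.6212.

tax = $9.62 per unit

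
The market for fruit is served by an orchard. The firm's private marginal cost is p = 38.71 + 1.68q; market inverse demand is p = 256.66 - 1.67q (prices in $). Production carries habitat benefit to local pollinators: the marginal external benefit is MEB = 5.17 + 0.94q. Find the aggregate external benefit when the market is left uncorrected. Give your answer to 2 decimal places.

Market equilibrium (private): 38.71 + 1.68q = 256.66 - 1.67q → q_m = 65.0597.
Total external benefit = ∫₀^{q_m} (5.17 + 0.94q) dq = 5.17×65.0597 + ½×0.94×65.0597² = 2325.7580.

$2325.76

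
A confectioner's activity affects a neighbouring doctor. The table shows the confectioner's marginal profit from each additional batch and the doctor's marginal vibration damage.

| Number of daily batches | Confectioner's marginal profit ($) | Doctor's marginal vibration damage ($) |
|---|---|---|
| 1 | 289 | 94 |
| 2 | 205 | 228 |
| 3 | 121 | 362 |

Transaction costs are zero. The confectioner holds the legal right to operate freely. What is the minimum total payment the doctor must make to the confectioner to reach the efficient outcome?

Left alone the confectioner would choose level 3 (marginal profit stays positive).
Efficient level: k* = 1 (marginal profit ≥ marginal vibration damage through 1).
The doctor must at least cover the confectioner's forgone profit from cutting 3→1: 205 + 121 = 326.

$326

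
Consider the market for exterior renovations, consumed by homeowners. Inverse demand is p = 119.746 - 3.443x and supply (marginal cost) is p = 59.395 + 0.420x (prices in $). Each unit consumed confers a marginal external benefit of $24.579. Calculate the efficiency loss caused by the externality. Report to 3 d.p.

Market equilibrium (private): 59.395 + 0.420x = 119.746 - 3.443x → x_m = 15.6228.
Social marginal benefit = demand + MEB = 144.325 - 3.443x.
Set SMB = MC: 144.325 - 3.443x = 59.395 + 0.420x → x* = 21.9855.
The loss is the area between SMB and MC from x* to x_m; with linear curves that's a triangle of height MEB(x_m).
DWL = ½ × 6.3627 × 24.5790 = 78.1944.

DWL = $78.194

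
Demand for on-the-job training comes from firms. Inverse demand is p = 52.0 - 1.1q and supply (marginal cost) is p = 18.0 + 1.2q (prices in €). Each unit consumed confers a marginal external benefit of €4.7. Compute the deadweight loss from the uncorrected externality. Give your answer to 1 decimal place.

Market equilibrium (private): 18.0 + 1.2q = 52.0 - 1.1q → q_m = 14.7826.
Social marginal benefit = demand + MEB = 56.7 - 1.1q.
Set SMB = MC: 56.7 - 1.1q = 18.0 + 1.2q → q* = 16.8261.
The welfare-loss triangle has base |q_m − q*| and height MEB(q_m) (the vertical gap between SMB and MC is zero at q* and MEB at q_m).
DWL = ½ × 2.0435 × 4.7000 = 4.8022.

DWL = €4.8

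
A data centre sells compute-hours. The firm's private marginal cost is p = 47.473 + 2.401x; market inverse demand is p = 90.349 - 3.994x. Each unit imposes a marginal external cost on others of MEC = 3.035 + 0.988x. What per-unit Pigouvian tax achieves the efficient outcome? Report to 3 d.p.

tax = 8.367 per unit

Social marginal cost = private MC + MEC = 50.508 + 3.389x.
Set SMC = demand: 50.508 + 3.389x = 90.349 - 3.994x → x* = 5.3963.
The Pigouvian tax equals MEC at x*: 3.035 + 0.988×5.3963 = 8.3665.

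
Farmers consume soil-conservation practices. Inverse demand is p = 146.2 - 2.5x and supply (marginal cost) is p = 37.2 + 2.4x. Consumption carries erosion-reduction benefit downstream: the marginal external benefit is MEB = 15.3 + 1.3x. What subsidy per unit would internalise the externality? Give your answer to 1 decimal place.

subsidy = 60.2 per unit

Social marginal benefit = demand + MEB = 161.5 - 1.2x.
Set SMB = MC: 161.5 - 1.2x = 37.2 + 2.4x → x* = 34.5278.
The Pigouvian subsidy equals MEB at x*: 15.3 + 1.3×34.5278 = 60.1861.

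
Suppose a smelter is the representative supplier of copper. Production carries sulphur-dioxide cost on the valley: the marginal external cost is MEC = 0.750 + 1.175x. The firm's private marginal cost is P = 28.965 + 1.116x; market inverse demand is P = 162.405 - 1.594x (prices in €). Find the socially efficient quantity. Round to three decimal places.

x* = 34.154

Social marginal cost = private MC + MEC = 29.715 + 2.291x.
Set SMC = demand: 29.715 + 2.291x = 162.405 - 1.594x → x* = 34.1544.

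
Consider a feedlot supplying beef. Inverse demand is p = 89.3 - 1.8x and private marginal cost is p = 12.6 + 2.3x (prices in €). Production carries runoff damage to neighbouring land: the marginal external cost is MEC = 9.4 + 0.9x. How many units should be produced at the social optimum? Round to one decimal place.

x* = 13.5

Social marginal cost = private MC + MEC = 22.0 + 3.2x.
Set SMC = demand: 22.0 + 3.2x = 89.3 - 1.8x → x* = 13.4600.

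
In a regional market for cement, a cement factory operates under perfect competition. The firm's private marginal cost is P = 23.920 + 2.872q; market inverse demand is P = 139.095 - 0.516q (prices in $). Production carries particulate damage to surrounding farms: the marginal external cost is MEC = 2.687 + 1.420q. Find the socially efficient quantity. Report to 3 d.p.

q* = 23.396

Social marginal cost = private MC + MEC = 26.607 + 4.292q.
Set SMC = demand: 26.607 + 4.292q = 139.095 - 0.516q → q* = 23.3960.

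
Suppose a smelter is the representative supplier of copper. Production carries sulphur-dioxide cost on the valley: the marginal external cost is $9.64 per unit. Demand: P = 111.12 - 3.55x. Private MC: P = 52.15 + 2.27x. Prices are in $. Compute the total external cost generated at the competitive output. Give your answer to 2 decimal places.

$97.68

Market equilibrium (private): 52.15 + 2.27x = 111.12 - 3.55x → x_m = 10.1323.
Total external cost = MEC × x_m = 9.64 × 10.1323 = 97.6754.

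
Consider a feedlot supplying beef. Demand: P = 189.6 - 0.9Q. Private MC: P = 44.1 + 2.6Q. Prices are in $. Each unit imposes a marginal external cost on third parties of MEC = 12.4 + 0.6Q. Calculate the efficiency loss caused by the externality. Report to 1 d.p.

Market equilibrium (private): 44.1 + 2.6Q = 189.6 - 0.9Q → Q_m = 41.5714.
Social marginal cost = private MC + MEC = 56.5 + 3.2Q.
Set SMC = demand: 56.5 + 3.2Q = 189.6 - 0.9Q → Q* = 32.4634.
The welfare-loss triangle has base |Q_m − Q*| and height MEC(Q_m) (the vertical gap between SMC and demand is zero at Q* and MEC at Q_m).
DWL = ½ × 9.1080 × 37.3429 = 170.0596.

DWL = $170.1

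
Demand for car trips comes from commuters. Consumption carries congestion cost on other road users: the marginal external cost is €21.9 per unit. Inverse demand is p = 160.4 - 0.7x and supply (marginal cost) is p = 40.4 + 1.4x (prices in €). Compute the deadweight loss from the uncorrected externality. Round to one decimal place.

DWL = €114.2

Market equilibrium (private): 40.4 + 1.4x = 160.4 - 0.7x → x_m = 57.1429.
Social marginal benefit = demand − MEC = 138.5 - 0.7x.
Set SMB = MC: 138.5 - 0.7x = 40.4 + 1.4x → x* = 46.7143.
The welfare-loss triangle has base |x_m − x*| and height MEC(x_m) (the vertical gap between SMB and MC is zero at x* and MEC at x_m).
DWL = ½ × 10.4286 × 21.9000 = 114.1932.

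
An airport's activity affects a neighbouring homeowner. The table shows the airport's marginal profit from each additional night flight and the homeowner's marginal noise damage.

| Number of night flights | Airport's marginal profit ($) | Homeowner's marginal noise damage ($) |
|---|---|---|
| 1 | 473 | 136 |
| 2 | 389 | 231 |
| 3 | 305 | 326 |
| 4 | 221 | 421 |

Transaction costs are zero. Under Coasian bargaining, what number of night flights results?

2

Bargaining reaches the level where marginal profit last exceeds marginal noise damage.
That holds through level 2 (389 ≥ 231) but not at 3 (305 < 326).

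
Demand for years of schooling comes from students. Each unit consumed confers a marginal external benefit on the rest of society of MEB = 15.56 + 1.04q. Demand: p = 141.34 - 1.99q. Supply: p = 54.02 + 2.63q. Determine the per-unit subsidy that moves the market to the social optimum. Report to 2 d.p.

Social marginal benefit = demand + MEB = 156.90 - 0.95q.
Set SMB = MC: 156.90 - 0.95q = 54.02 + 2.63q → q* = 28.7374.
The Pigouvian subsidy equals MEB at q*: 15.56 + 1.04×28.7374 = 45.4469.

subsidy = 45.45 per unit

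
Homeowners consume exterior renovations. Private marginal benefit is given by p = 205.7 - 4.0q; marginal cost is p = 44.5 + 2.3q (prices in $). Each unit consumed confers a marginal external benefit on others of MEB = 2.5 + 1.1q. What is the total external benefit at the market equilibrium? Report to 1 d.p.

$424.1

Market equilibrium (private): 44.5 + 2.3q = 205.7 - 4.0q → q_m = 25.5873.
Total external benefit = ∫₀^{q_m} (2.5 + 1.1q) dq = 2.5×25.5873 + ½×1.1×25.5873² = 424.0587.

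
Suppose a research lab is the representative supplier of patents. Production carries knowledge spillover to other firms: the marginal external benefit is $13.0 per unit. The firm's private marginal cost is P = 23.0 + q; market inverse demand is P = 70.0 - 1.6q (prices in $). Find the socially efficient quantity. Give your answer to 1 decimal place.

q* = 23.1

Social marginal cost = private MC − MEB = 10.0 + q.
Set SMC = demand: 10.0 + q = 70.0 - 1.6q → q* = 23.0769.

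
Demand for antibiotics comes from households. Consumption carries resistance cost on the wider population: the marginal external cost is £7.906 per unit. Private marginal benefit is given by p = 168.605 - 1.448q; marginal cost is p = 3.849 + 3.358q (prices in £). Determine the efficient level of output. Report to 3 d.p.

Social marginal benefit = demand − MEC = 160.699 - 1.448q.
Set SMB = MC: 160.699 - 1.448q = 3.849 + 3.358q → q* = 32.6363.

q* = 32.636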